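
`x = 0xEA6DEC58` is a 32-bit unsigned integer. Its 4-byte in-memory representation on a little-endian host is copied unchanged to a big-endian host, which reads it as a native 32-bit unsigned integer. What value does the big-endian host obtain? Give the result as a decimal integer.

1491889642

Stored little-endian, the bytes at ascending addresses are 58 EC 6D EA.
Read back as big-endian, the last byte is least significant, giving 0x58EC6DEA.
0x58EC6DEA = 1491889642.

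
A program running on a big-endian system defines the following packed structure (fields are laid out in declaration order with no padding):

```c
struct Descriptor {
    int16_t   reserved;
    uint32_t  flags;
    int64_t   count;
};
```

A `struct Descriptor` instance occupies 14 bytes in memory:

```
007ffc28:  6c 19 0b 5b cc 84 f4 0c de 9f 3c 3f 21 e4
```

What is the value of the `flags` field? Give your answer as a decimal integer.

190565508

`flags` follows `reserved` (2 bytes), so it starts at byte offset 2 and occupies 4 bytes.
Bytes at offsets 2..5: 0B 5B CC 84.
In big-endian order the high byte comes first in memory.
The bytes are already most-significant first: 0x0B5BCC84.
0x0B5BCC84 = 190565508.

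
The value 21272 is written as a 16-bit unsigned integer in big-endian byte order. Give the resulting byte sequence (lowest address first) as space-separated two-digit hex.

53 18

21272 in hexadecimal, padded to 16 bits, is 0x5318.
Split into bytes (most-significant first): 53 18.
Big-endian stores the most-significant byte at the lowest address.
So the memory order matches the most-significant-first order: 53 18.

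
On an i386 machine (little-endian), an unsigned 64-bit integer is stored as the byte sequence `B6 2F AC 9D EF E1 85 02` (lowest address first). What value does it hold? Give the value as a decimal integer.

181799779237113782

In little-endian order the low byte comes first in memory.
Reassemble most-significant byte first: 02 85 E1 EF 9D AC 2F B6 → 0x0285E1EF9DAC2FB6.
0x0285E1EF9DAC2FB6 = 181799779237113782.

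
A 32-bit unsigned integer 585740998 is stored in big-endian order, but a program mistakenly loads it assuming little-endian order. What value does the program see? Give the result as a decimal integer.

3333613858

585740998 in 32-bit hexadecimal is 0x22E9B2C6.
Stored big-endian, the bytes at ascending addresses are 22 E9 B2 C6.
Read back as little-endian, the first byte is least significant, giving 0xC6B2E922.
0xC6B2E922 = 3333613858.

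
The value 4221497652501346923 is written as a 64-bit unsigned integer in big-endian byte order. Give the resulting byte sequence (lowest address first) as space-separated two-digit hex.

4221497652501346923 in hexadecimal, padded to 64 bits, is 0x3A95C5BF9D7CFA6B.
Split into bytes (most-significant first): 3A 95 C5 BF 9D 7C FA 6B.
Big-endian stores the most-significant byte at the lowest address.
So the memory order matches the most-significant-first order: 3A 95 C5 BF 9D 7C FA 6B.

3A 95 C5 BF 9D 7C FA 6B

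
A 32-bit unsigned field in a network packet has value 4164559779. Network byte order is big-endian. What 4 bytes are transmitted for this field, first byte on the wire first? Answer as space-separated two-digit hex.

4164559779 in hexadecimal, padded to 32 bits, is 0xF83A23A3.
Split into bytes (most-significant first): F8 3A 23 A3.
In big-endian order the high byte comes first in memory.
So the memory order matches the most-significant-first order: F8 3A 23 A3.

F8 3A 23 A3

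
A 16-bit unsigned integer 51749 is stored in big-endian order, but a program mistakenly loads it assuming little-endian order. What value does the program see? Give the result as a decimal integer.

9674

51749 in 16-bit hexadecimal is 0xCA25.
Stored big-endian, the bytes at ascending addresses are CA 25.
Read back as little-endian, the first byte is least significant, giving 0x25CA.
0x25CA = 9674.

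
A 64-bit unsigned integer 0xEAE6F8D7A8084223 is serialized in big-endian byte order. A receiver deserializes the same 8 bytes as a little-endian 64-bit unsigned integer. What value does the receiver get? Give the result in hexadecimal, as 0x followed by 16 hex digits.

0x234208A8D7F8E6EA

Stored big-endian, the bytes at ascending addresses are EA E6 F8 D7 A8 08 42 23.
Read back as little-endian, the first byte is least significant, giving 0x234208A8D7F8E6EA.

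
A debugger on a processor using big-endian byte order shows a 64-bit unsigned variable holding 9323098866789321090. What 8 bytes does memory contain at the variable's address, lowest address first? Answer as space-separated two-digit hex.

81 62 4D 06 00 D3 09 82

9323098866789321090 in hexadecimal, padded to 64 bits, is 0x81624D0600D30982.
Split into bytes (most-significant first): 81 62 4D 06 00 D3 09 82.
Big-endian stores the most-significant byte at the lowest address.
So the memory order matches the most-significant-first order: 81 62 4D 06 00 D3 09 82.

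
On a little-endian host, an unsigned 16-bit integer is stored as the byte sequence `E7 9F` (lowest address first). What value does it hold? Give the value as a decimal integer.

Little-endian: lowest address holds the least-significant byte.
Reassemble most-significant byte first: 9F E7 → 0x9FE7.
0x9FE7 = 40935.

40935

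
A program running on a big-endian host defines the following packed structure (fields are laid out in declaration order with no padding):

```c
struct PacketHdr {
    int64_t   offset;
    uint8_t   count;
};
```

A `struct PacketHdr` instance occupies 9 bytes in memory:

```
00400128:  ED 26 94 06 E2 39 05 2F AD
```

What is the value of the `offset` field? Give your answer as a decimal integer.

`offset` is the first field, at byte offset 0, occupying 8 bytes.
Bytes at offsets 0..7: ED 26 94 06 E2 39 05 2F.
Big-endian stores the most-significant byte at the lowest address.
The bytes are already most-significant first: 0xED269406E239052F.
Top bit is set, so as a signed 64-bit value this is 0xED269406E239052F − 2^64 = -1358235480319523537.

-1358235480319523537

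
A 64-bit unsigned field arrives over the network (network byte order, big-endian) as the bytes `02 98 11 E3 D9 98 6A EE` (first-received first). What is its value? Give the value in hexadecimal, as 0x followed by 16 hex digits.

Big-endian stores the most-significant byte at the lowest address.
The bytes are already most-significant first: 0x029811E3D9986AEE.

0x029811E3D9986AEE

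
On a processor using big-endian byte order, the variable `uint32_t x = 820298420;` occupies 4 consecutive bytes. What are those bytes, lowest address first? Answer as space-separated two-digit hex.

30 E4 C2 B4

820298420 in hexadecimal, padded to 32 bits, is 0x30E4C2B4.
Split into bytes (most-significant first): 30 E4 C2 B4.
Big-endian stores the most-significant byte at the lowest address.
So the memory order matches the most-significant-first order: 30 E4 C2 B4.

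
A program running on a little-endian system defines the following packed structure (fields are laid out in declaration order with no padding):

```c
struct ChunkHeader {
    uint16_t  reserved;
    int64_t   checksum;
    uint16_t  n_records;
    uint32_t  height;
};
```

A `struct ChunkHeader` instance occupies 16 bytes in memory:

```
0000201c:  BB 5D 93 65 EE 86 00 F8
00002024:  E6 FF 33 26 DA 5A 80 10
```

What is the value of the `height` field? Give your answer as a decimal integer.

276847322

`height` follows `reserved` (2 B), `checksum` (8 B), `n_records` (2 B), so it starts at offset 2 + 8 + 2 = 12 and occupies 4 bytes.
Bytes at offsets 12..15: DA 5A 80 10.
Little-endian: lowest address holds the least-significant byte.
Reassemble most-significant byte first: 10 80 5A DA → 0x10805ADA.
0x10805ADA = 276847322.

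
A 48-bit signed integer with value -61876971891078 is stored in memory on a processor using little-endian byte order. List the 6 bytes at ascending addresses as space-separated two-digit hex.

7A 16 12 25 B9 C7

Two's complement of -61876971891078 in 48 bits: 61876971891078 = 0x3846DAEDE986; invert → 0xC7B925121679; add 1 → 0xC7B92512167A.
Split into bytes (most-significant first): C7 B9 25 12 16 7A.
In little-endian order the low byte comes first in memory.
So at ascending addresses the bytes are 7A 16 12 25 B9 C7.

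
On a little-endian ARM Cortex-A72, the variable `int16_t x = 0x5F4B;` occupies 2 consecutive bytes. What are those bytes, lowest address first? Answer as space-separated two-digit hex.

Split into bytes (most-significant first): 5F 4B.
Little-endian stores the least-significant byte at the lowest address.
So at ascending addresses the bytes are 4B 5F.

4B 5F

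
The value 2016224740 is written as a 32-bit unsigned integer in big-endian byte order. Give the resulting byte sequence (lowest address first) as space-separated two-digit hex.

78 2D 25 E4

2016224740 in hexadecimal, padded to 32 bits, is 0x782D25E4.
Split into bytes (most-significant first): 78 2D 25 E4.
In big-endian order the high byte comes first in memory.
So the memory order matches the most-significant-first order: 78 2D 25 E4.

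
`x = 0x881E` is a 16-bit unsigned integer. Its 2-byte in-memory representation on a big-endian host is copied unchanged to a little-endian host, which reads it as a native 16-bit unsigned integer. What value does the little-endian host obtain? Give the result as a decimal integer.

7816

Stored big-endian, the bytes at ascending addresses are 88 1E.
Read back as little-endian, the first byte is least significant, giving 0x1E88.
0x1E88 = 7816.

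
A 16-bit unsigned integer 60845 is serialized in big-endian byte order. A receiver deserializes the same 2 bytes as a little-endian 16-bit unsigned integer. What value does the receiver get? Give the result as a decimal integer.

44525

60845 in 16-bit hexadecimal is 0xEDAD.
Stored big-endian, the bytes at ascending addresses are ED AD.
Read back as little-endian, the first byte is least significant, giving 0xADED.
0xADED = 44525.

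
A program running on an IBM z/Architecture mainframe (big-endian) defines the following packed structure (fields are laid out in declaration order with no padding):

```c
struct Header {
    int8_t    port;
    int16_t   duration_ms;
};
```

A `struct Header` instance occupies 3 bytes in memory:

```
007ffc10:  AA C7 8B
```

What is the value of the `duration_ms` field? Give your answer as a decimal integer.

`duration_ms` follows `port` (1 byte), so it starts at byte offset 1 and occupies 2 bytes.
Bytes at offsets 1..2: C7 8B.
Big-endian: lowest address holds the most-significant byte.
The bytes are already most-significant first: 0xC78B.
Top bit is set, so as a signed 16-bit value this is 0xC78B − 2^16 = -14453.

-14453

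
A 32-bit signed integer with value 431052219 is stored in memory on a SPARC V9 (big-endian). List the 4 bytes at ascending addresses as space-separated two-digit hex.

431052219 in hexadecimal, padded to 32 bits, is 0x19B155BB.
Split into bytes (most-significant first): 19 B1 55 BB.
Big-endian: lowest address holds the most-significant byte.
So the memory order matches the most-significant-first order: 19 B1 55 BB.

19 B1 55 BB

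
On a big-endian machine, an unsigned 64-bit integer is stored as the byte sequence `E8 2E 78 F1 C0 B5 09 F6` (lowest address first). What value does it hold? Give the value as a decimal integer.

16730442645443512822

In big-endian order the high byte comes first in memory.
The bytes are already most-significant first: 0xE82E78F1C0B509F6.
0xE82E78F1C0B509F6 = 16730442645443512822.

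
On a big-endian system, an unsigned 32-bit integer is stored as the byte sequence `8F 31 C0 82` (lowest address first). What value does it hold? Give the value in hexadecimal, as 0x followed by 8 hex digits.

0x8F31C082

In big-endian order the high byte comes first in memory.
The bytes are already most-significant first: 0x8F31C082.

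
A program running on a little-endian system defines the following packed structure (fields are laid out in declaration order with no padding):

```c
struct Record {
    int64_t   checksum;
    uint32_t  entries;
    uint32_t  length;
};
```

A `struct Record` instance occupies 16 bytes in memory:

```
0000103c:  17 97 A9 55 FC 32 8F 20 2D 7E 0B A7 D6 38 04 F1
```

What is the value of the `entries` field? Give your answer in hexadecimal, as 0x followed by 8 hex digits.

`entries` follows `checksum` (8 bytes), so it starts at byte offset 8 and occupies 4 bytes.
Bytes at offsets 8..11: 2D 7E 0B A7.
Little-endian stores the least-significant byte at the lowest address.
Reassemble most-significant byte first: A7 0B 7E 2D → 0xA70B7E2D.

0xA70B7E2D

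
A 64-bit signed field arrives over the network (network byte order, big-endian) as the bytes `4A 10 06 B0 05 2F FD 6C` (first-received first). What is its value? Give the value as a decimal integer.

In big-endian order the high byte comes first in memory.
The bytes are already most-significant first: 0x4A1006B0052FFD6C.
0x4A1006B0052FFD6C = 5336772911505079660.

5336772911505079660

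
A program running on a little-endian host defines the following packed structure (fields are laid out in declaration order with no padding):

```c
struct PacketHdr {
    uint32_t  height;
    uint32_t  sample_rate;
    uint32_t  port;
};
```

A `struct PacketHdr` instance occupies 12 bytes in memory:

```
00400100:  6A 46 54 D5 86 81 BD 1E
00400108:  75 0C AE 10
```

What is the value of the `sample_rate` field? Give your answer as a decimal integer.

515735942

`sample_rate` follows `height` (4 bytes), so it starts at byte offset 4 and occupies 4 bytes.
Bytes at offsets 4..7: 86 81 BD 1E.
Little-endian stores the least-significant byte at the lowest address.
Reassemble most-significant byte first: 1E BD 81 86 → 0x1EBD8186.
0x1EBD8186 = 515735942.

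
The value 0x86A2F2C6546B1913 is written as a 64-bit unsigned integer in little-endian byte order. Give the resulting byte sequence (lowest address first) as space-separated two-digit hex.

13 19 6B 54 C6 F2 A2 86

Split into bytes (most-significant first): 86 A2 F2 C6 54 6B 19 13.
Little-endian: lowest address holds the least-significant byte.
So at ascending addresses the bytes are 13 19 6B 54 C6 F2 A2 86.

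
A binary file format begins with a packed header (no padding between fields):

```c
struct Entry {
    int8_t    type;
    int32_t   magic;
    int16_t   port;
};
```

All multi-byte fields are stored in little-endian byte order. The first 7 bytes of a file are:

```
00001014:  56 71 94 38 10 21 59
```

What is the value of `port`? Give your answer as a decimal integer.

22817

`port` follows `type` (1 B), `magic` (4 B), so it starts at offset 1 + 4 = 5 and occupies 2 bytes.
Bytes at offsets 5..6: 21 59.
Little-endian: lowest address holds the least-significant byte.
Reassemble most-significant byte first: 59 21 → 0x5921.
0x5921 = 22817.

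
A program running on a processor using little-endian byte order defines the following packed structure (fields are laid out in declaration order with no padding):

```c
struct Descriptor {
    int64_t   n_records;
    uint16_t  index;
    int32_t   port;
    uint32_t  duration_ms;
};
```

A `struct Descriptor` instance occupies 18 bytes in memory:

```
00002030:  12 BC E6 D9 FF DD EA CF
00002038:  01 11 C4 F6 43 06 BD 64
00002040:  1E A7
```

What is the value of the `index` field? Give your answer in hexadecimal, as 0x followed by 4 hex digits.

`index` follows `n_records` (8 bytes), so it starts at byte offset 8 and occupies 2 bytes.
Bytes at offsets 8..9: 01 11.
In little-endian order the low byte comes first in memory.
Reassemble most-significant byte first: 11 01 → 0x1101.

0x1101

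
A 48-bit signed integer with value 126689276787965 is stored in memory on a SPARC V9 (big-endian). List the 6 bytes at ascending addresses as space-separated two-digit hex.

73 39 25 56 FC FD

126689276787965 in hexadecimal, padded to 48 bits, is 0x73392556FCFD.
Split into bytes (most-significant first): 73 39 25 56 FC FD.
Big-endian: lowest address holds the most-significant byte.
So the memory order matches the most-significant-first order: 73 39 25 56 FC FD.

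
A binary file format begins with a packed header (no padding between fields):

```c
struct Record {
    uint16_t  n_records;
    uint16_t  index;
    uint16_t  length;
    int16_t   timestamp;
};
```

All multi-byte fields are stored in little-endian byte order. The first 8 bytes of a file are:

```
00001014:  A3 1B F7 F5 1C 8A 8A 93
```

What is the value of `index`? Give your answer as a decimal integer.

`index` follows `n_records` (2 bytes), so it starts at byte offset 2 and occupies 2 bytes.
Bytes at offsets 2..3: F7 F5.
Little-endian: lowest address holds the least-significant byte.
Reassemble most-significant byte first: F5 F7 → 0xF5F7.
0xF5F7 = 62967.

62967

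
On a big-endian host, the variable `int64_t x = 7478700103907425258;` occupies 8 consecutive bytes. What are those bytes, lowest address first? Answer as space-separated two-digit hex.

7478700103907425258 in hexadecimal, padded to 64 bits, is 0x67C9AE1EE3143BEA.
Split into bytes (most-significant first): 67 C9 AE 1E E3 14 3B EA.
Big-endian stores the most-significant byte at the lowest address.
So the memory order matches the most-significant-first order: 67 C9 AE 1E E3 14 3B EA.

67 C9 AE 1E E3 14 3B EA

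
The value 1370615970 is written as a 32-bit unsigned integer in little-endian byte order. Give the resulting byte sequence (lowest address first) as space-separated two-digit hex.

A2 F0 B1 51

1370615970 in hexadecimal, padded to 32 bits, is 0x51B1F0A2.
Split into bytes (most-significant first): 51 B1 F0 A2.
Little-endian: lowest address holds the least-significant byte.
So at ascending addresses the bytes are A2 F0 B1 51.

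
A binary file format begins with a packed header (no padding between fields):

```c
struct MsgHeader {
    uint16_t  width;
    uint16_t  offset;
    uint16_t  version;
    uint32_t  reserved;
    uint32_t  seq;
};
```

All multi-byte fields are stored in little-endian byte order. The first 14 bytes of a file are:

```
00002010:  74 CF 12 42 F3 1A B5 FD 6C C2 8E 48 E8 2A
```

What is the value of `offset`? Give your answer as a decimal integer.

`offset` follows `width` (2 bytes), so it starts at byte offset 2 and occupies 2 bytes.
Bytes at offsets 2..3: 12 42.
In little-endian order the low byte comes first in memory.
Reassemble most-significant byte first: 42 12 → 0x4212.
0x4212 = 16914.

16914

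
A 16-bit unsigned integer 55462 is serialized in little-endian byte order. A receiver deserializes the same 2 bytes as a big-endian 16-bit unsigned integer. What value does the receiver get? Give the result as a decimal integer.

55462 in 16-bit hexadecimal is 0xD8A6.
Stored little-endian, the bytes at ascending addresses are A6 D8.
Read back as big-endian, the last byte is least significant, giving 0xA6D8.
0xA6D8 = 42712.

42712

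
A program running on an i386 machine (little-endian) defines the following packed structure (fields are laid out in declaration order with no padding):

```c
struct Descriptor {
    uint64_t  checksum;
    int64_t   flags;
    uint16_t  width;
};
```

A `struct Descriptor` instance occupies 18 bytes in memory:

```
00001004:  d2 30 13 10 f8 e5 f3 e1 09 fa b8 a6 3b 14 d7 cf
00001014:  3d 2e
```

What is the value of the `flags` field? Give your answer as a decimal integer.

`flags` follows `checksum` (8 bytes), so it starts at byte offset 8 and occupies 8 bytes.
Bytes at offsets 8..15: 09 FA B8 A6 3B 14 D7 CF.
Little-endian stores the least-significant byte at the lowest address.
Reassemble most-significant byte first: CF D7 14 3B A6 B8 FA 09 → 0xCFD7143BA6B8FA09.
Top bit is set, so as a signed 64-bit value this is 0xCFD7143BA6B8FA09 − 2^64 = -3470282741432911351.

-3470282741432911351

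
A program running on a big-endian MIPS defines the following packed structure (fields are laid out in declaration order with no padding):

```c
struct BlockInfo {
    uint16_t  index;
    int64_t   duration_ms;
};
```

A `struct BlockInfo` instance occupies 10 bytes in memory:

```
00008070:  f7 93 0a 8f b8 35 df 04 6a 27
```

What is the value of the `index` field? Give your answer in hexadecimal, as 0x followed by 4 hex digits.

`index` is the first field, at byte offset 0, occupying 2 bytes.
Bytes at offsets 0..1: F7 93.
Big-endian: lowest address holds the most-significant byte.
The bytes are already most-significant first: 0xF793.

0xF793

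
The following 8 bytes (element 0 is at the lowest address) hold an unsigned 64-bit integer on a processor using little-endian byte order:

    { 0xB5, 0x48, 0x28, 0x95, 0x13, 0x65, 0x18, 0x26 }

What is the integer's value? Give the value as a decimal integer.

2745055107663546549

Little-endian stores the least-significant byte at the lowest address.
Reassemble most-significant byte first: 26 18 65 13 95 28 48 B5 → 0x26186513952848B5.
0x26186513952848B5 = 2745055107663546549.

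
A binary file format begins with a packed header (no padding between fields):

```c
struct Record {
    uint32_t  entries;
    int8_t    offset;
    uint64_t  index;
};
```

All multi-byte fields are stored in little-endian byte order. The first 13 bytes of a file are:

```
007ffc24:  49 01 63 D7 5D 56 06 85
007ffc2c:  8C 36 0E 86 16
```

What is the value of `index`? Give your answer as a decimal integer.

`index` follows `entries` (4 B), `offset` (1 B), so it starts at offset 4 + 1 = 5 and occupies 8 bytes.
Bytes at offsets 5..12: 56 06 85 8C 36 0E 86 16.
Little-endian: lowest address holds the least-significant byte.
Reassemble most-significant byte first: 16 86 0E 36 8C 85 06 56 → 0x16860E368C850656.
0x16860E368C850656 = 1623000343162193494.

1623000343162193494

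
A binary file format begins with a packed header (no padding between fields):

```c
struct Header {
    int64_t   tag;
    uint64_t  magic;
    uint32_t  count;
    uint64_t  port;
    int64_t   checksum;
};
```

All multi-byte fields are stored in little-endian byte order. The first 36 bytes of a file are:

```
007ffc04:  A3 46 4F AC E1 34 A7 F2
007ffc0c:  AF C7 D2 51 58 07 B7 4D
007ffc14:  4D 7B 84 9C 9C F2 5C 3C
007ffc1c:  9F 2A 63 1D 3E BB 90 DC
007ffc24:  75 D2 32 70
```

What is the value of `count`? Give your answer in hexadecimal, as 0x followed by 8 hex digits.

`count` follows `tag` (8 B), `magic` (8 B), so it starts at offset 8 + 8 = 16 and occupies 4 bytes.
Bytes at offsets 16..19: 4D 7B 84 9C.
In little-endian order the low byte comes first in memory.
Reassemble most-significant byte first: 9C 84 7B 4D → 0x9C847B4D.

0x9C847B4D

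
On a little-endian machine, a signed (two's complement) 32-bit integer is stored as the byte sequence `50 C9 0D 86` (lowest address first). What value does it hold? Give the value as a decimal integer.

In little-endian order the low byte comes first in memory.
Reassemble most-significant byte first: 86 0D C9 50 → 0x860DC950.
Top bit is set, so as a signed 32-bit value this is 0x860DC950 − 2^32 = -2045916848.

-2045916848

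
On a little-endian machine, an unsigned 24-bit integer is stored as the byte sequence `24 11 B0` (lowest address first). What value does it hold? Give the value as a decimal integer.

In little-endian order the low byte comes first in memory.
Reassemble most-significant byte first: B0 11 24 → 0xB01124.
0xB01124 = 11538724.

11538724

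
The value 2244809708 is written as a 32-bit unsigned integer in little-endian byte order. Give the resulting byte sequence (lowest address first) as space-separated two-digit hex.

2244809708 in hexadecimal, padded to 32 bits, is 0x85CD13EC.
Split into bytes (most-significant first): 85 CD 13 EC.
In little-endian order the low byte comes first in memory.
So at ascending addresses the bytes are EC 13 CD 85.

EC 13 CD 85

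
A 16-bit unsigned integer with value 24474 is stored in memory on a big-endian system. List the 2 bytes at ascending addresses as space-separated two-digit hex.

5F 9A

24474 in hexadecimal, padded to 16 bits, is 0x5F9A.
Split into bytes (most-significant first): 5F 9A.
Big-endian stores the most-significant byte at the lowest address.
So the memory order matches the most-significant-first order: 5F 9A.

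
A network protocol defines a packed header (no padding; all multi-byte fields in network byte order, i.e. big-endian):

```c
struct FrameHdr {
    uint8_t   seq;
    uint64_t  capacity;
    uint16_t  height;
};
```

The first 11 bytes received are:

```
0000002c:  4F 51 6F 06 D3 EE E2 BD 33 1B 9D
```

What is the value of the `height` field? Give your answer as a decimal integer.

7069

`height` follows `seq` (1 B), `capacity` (8 B), so it starts at offset 1 + 8 = 9 and occupies 2 bytes.
Bytes at offsets 9..10: 1B 9D.
Big-endian: lowest address holds the most-significant byte.
The bytes are already most-significant first: 0x1B9D.
0x1B9D = 7069.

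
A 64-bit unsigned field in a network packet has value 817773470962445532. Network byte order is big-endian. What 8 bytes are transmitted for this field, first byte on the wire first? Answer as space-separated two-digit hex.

817773470962445532 in hexadecimal, padded to 64 bits, is 0x0B5950A39B746CDC.
Split into bytes (most-significant first): 0B 59 50 A3 9B 74 6C DC.
Big-endian: lowest address holds the most-significant byte.
So the memory order matches the most-significant-first order: 0B 59 50 A3 9B 74 6C DC.

0B 59 50 A3 9B 74 6C DC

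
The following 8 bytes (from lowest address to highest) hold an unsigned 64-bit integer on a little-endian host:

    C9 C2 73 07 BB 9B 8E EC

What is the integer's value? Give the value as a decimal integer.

17045732867230122697

In little-endian order the low byte comes first in memory.
Reassemble most-significant byte first: EC 8E 9B BB 07 73 C2 C9 → 0xEC8E9BBB0773C2C9.
0xEC8E9BBB0773C2C9 = 17045732867230122697.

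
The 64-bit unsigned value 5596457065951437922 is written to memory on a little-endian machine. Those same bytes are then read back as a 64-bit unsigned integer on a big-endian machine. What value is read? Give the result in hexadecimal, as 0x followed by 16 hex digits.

5596457065951437922 in 64-bit hexadecimal is 0x4DAA9C0CD8C2A462.
Stored little-endian, the bytes at ascending addresses are 62 A4 C2 D8 0C 9C AA 4D.
Read back as big-endian, the last byte is least significant, giving 0x62A4C2D80C9CAA4D.

0x62A4C2D80C9CAA4D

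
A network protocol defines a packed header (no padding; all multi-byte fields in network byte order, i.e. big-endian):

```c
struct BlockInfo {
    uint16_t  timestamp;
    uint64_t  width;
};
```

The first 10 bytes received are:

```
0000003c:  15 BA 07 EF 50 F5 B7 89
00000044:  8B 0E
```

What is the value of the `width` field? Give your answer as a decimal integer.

571764693975796494

`width` follows `timestamp` (2 bytes), so it starts at byte offset 2 and occupies 8 bytes.
Bytes at offsets 2..9: 07 EF 50 F5 B7 89 8B 0E.
Big-endian: lowest address holds the most-significant byte.
The bytes are already most-significant first: 0x07EF50F5B7898B0E.
0x07EF50F5B7898B0E = 571764693975796494.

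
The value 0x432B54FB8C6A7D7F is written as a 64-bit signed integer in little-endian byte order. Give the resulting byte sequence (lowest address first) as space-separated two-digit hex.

7F 7D 6A 8C FB 54 2B 43

Split into bytes (most-significant first): 43 2B 54 FB 8C 6A 7D 7F.
In little-endian order the low byte comes first in memory.
So at ascending addresses the bytes are 7F 7D 6A 8C FB 54 2B 43.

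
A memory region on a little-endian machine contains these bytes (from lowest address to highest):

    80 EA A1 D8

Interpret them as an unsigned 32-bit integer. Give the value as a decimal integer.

In little-endian order the low byte comes first in memory.
Reassemble most-significant byte first: D8 A1 EA 80 → 0xD8A1EA80.
0xD8A1EA80 = 3634489984.

3634489984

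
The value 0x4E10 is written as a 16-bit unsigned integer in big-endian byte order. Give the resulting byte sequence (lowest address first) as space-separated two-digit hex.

4E 10

Split into bytes (most-significant first): 4E 10.
Big-endian: lowest address holds the most-significant byte.
So the memory order matches the most-significant-first order: 4E 10.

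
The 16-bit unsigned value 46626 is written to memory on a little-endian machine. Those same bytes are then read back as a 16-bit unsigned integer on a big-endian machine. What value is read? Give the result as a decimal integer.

8886

46626 in 16-bit hexadecimal is 0xB622.
Stored little-endian, the bytes at ascending addresses are 22 B6.
Read back as big-endian, the last byte is least significant, giving 0x22B6.
0x22B6 = 8886.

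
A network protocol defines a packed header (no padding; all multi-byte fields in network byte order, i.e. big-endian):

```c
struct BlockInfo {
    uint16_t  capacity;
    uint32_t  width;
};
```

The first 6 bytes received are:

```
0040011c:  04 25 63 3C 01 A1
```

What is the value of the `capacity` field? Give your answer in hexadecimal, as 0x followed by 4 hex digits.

0x0425

`capacity` is the first field, at byte offset 0, occupying 2 bytes.
Bytes at offsets 0..1: 04 25.
In big-endian order the high byte comes first in memory.
The bytes are already most-significant first: 0x0425.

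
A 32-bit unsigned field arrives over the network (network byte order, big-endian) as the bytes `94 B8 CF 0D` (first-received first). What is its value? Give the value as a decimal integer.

In big-endian order the high byte comes first in memory.
The bytes are already most-significant first: 0x94B8CF0D.
0x94B8CF0D = 2495139597.

2495139597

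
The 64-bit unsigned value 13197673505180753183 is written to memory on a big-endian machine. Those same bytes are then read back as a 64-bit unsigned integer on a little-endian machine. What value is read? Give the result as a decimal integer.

13197673505180753183 in 64-bit hexadecimal is 0xB7278E20F1E21D1F.
Stored big-endian, the bytes at ascending addresses are B7 27 8E 20 F1 E2 1D 1F.
Read back as little-endian, the first byte is least significant, giving 0x1F1DE2F1208E27B7.
0x1F1DE2F1208E27B7 = 2242197714761557943.

2242197714761557943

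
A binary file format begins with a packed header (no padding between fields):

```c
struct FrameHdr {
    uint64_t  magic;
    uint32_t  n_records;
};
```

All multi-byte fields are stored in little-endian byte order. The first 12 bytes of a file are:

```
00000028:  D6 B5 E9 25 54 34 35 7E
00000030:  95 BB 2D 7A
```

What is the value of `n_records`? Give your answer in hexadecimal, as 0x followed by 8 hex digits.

0x7A2DBB95

`n_records` follows `magic` (8 bytes), so it starts at byte offset 8 and occupies 4 bytes.
Bytes at offsets 8..11: 95 BB 2D 7A.
Little-endian stores the least-significant byte at the lowest address.
Reassemble most-significant byte first: 7A 2D BB 95 → 0x7A2DBB95.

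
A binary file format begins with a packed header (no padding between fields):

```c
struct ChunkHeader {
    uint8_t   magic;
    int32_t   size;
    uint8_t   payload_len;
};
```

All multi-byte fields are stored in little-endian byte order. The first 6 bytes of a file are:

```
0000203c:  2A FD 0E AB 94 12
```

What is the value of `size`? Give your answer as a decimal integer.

`size` follows `magic` (1 byte), so it starts at byte offset 1 and occupies 4 bytes.
Bytes at offsets 1..4: FD 0E AB 94.
In little-endian order the low byte comes first in memory.
Reassemble most-significant byte first: 94 AB 0E FD → 0x94AB0EFD.
Top bit is set, so as a signed 32-bit value this is 0x94AB0EFD − 2^32 = -1800728835.

-1800728835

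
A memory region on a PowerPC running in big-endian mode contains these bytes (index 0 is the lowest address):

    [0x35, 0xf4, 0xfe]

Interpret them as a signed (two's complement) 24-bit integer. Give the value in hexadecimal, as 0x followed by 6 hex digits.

0x35F4FE

Big-endian: lowest address holds the most-significant byte.
The bytes are already most-significant first: 0x35F4FE.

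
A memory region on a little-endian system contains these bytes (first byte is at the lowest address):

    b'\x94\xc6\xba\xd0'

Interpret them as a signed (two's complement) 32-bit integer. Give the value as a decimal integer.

-793065836

Little-endian stores the least-significant byte at the lowest address.
Reassemble most-significant byte first: D0 BA C6 94 → 0xD0BAC694.
Top bit is set, so as a signed 32-bit value this is 0xD0BAC694 − 2^32 = -793065836.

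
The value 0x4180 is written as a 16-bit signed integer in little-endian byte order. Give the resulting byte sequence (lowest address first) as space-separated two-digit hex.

80 41

Split into bytes (most-significant first): 41 80.
Little-endian: lowest address holds the least-significant byte.
So at ascending addresses the bytes are 80 41.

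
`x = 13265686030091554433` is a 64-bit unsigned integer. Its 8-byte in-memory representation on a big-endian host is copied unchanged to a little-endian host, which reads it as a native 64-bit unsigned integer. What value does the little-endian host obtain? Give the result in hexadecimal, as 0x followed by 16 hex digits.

13265686030091554433 in 64-bit hexadecimal is 0xB8192F28E5780E81.
Stored big-endian, the bytes at ascending addresses are B8 19 2F 28 E5 78 0E 81.
Read back as little-endian, the first byte is least significant, giving 0x810E78E5282F19B8.

0x810E78E5282F19B8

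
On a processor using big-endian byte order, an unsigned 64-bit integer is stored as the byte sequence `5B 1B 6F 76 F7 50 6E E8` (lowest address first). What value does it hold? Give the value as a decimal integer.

Big-endian: lowest address holds the most-significant byte.
The bytes are already most-significant first: 0x5B1B6F76F7506EE8.
0x5B1B6F76F7506EE8 = 6564963438568697576.

6564963438568697576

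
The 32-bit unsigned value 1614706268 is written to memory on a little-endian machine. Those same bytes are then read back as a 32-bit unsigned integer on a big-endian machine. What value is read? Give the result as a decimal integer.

1551253088

1614706268 in 32-bit hexadecimal is 0x603E765C.
Stored little-endian, the bytes at ascending addresses are 5C 76 3E 60.
Read back as big-endian, the last byte is least significant, giving 0x5C763E60.
0x5C763E60 = 1551253088.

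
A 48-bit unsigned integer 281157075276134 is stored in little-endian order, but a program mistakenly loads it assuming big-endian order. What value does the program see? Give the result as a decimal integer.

281157075276134 in 48-bit hexadecimal is 0xFFB5FB991166.
Stored little-endian, the bytes at ascending addresses are 66 11 99 FB B5 FF.
Read back as big-endian, the last byte is least significant, giving 0x661199FBB5FF.
0x661199FBB5FF = 112225783887359.

112225783887359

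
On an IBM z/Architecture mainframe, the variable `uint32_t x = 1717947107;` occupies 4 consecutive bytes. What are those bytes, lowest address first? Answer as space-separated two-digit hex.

1717947107 in hexadecimal, padded to 32 bits, is 0x6665CAE3.
Split into bytes (most-significant first): 66 65 CA E3.
Big-endian stores the most-significant byte at the lowest address.
So the memory order matches the most-significant-first order: 66 65 CA E3.

66 65 CA E3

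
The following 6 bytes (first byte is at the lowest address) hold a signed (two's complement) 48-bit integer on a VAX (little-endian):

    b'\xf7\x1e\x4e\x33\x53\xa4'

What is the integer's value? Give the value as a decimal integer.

-100797726712073

Little-endian: lowest address holds the least-significant byte.
Reassemble most-significant byte first: A4 53 33 4E 1E F7 → 0xA453334E1EF7.
Top bit is set, so as a signed 48-bit value this is 0xA453334E1EF7 − 2^48 = -100797726712073.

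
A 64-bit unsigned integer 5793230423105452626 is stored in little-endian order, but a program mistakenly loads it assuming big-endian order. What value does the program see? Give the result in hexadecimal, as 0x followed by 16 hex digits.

0x52BA2F3F60B06550

5793230423105452626 in 64-bit hexadecimal is 0x5065B0603F2FBA52.
Stored little-endian, the bytes at ascending addresses are 52 BA 2F 3F 60 B0 65 50.
Read back as big-endian, the last byte is least significant, giving 0x52BA2F3F60B06550.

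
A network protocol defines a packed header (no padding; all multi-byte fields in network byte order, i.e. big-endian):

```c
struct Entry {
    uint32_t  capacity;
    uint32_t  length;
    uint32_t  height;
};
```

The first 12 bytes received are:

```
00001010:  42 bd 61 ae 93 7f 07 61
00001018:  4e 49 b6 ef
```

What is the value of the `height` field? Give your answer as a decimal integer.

`height` follows `capacity` (4 B), `length` (4 B), so it starts at offset 4 + 4 = 8 and occupies 4 bytes.
Bytes at offsets 8..11: 4E 49 B6 EF.
In big-endian order the high byte comes first in memory.
The bytes are already most-significant first: 0x4E49B6EF.
0x4E49B6EF = 1313453807.

1313453807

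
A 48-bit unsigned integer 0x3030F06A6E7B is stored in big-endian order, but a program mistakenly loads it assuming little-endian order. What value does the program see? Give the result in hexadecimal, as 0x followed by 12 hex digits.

Stored big-endian, the bytes at ascending addresses are 30 30 F0 6A 6E 7B.
Read back as little-endian, the first byte is least significant, giving 0x7B6E6AF03030.

0x7B6E6AF03030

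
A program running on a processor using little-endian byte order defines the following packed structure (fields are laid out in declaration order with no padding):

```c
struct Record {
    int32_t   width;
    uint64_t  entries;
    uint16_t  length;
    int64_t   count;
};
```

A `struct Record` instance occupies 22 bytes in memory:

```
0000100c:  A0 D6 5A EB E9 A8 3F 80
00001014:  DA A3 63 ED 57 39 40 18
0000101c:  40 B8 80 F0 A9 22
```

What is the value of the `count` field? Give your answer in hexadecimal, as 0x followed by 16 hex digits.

`count` follows `width` (4 B), `entries` (8 B), `length` (2 B), so it starts at offset 4 + 8 + 2 = 14 and occupies 8 bytes.
Bytes at offsets 14..21: 40 18 40 B8 80 F0 A9 22.
In little-endian order the low byte comes first in memory.
Reassemble most-significant byte first: 22 A9 F0 80 B8 40 18 40 → 0x22A9F080B8401840.

0x22A9F080B8401840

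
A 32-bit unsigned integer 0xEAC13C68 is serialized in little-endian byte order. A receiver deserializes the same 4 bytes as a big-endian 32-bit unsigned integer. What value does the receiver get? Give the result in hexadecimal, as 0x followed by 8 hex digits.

Stored little-endian, the bytes at ascending addresses are 68 3C C1 EA.
Read back as big-endian, the last byte is least significant, giving 0x683CC1EA.

0x683CC1EA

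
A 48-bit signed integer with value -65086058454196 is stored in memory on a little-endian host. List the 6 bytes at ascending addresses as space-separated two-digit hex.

Two's complement of -65086058454196 in 48 bits: 65086058454196 = 0x3B320764DCB4; invert → 0xC4CDF89B234B; add 1 → 0xC4CDF89B234C.
Split into bytes (most-significant first): C4 CD F8 9B 23 4C.
In little-endian order the low byte comes first in memory.
So at ascending addresses the bytes are 4C 23 9B F8 CD C4.

4C 23 9B F8 CD C4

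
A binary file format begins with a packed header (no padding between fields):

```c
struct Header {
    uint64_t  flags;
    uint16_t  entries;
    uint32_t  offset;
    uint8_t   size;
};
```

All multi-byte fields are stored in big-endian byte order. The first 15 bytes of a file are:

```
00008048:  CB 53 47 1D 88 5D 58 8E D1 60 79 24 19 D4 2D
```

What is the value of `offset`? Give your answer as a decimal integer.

`offset` follows `flags` (8 B), `entries` (2 B), so it starts at offset 8 + 2 = 10 and occupies 4 bytes.
Bytes at offsets 10..13: 79 24 19 D4.
In big-endian order the high byte comes first in memory.
The bytes are already most-significant first: 0x792419D4.
0x792419D4 = 2032409044.

2032409044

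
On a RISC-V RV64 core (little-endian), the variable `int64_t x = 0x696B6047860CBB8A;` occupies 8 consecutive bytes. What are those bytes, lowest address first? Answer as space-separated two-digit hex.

8A BB 0C 86 47 60 6B 69

Split into bytes (most-significant first): 69 6B 60 47 86 0C BB 8A.
Little-endian stores the least-significant byte at the lowest address.
So at ascending addresses the bytes are 8A BB 0C 86 47 60 6B 69.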